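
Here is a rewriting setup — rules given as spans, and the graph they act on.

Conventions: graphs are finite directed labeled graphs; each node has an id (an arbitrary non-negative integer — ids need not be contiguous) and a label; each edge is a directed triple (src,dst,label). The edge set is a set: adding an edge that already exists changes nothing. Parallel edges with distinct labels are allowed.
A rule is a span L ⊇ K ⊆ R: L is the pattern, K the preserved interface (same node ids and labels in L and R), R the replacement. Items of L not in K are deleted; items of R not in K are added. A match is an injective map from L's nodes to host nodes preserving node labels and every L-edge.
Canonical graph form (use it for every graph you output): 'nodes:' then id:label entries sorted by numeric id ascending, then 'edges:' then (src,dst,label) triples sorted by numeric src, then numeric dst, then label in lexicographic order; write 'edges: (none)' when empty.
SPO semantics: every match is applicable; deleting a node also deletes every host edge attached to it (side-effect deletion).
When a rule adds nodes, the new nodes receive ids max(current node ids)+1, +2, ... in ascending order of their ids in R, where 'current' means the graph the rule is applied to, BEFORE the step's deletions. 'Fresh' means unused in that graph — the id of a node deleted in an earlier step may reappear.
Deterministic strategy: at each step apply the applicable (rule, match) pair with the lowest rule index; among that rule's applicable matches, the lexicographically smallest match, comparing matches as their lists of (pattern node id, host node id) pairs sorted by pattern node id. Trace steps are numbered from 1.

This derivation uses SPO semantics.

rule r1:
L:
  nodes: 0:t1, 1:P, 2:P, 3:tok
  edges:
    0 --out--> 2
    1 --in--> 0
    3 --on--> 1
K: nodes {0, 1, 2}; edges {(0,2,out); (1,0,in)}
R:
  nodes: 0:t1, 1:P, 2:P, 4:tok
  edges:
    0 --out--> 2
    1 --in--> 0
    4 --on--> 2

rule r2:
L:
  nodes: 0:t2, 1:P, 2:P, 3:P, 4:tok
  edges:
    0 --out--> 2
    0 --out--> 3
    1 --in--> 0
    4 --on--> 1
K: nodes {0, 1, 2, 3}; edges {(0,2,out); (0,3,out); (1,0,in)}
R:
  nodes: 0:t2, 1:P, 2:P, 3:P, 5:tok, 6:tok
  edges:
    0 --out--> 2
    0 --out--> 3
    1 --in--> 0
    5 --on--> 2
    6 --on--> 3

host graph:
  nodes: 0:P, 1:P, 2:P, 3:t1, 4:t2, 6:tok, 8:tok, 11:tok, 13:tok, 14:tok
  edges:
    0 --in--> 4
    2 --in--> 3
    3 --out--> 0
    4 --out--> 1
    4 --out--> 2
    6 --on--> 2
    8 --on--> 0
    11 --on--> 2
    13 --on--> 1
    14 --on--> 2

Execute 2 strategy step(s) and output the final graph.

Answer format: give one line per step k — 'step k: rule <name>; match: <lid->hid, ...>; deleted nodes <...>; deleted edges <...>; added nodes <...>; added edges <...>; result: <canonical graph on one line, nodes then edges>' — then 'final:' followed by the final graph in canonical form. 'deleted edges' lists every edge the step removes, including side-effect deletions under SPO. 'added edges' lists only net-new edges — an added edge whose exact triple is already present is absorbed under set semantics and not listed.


step 1: rule r1; match: 0->3, 1->2, 2->0, 3->6; deleted nodes 6; deleted edges (6,2,on); added nodes 15; added edges (15,0,on); result: nodes: 0:P, 1:P, 2:P, 3:t1, 4:t2, 8:tok, 11:tok, 13:tok, 14:tok, 15:tok edges: (0,4,in); (2,3,in); (3,0,out); (4,1,out); (4,2,out); (8,0,on); (11,2,on); (13,1,on); (14,2,on); (15,0,on)
step 2: rule r1; match: 0->3, 1->2, 2->0, 3->11; deleted nodes 11; deleted edges (11,2,on); added nodes 16; added edges (16,0,on); result: nodes: 0:P, 1:P, 2:P, 3:t1, 4:t2, 8:tok, 13:tok, 14:tok, 15:tok, 16:tok edges: (0,4,in); (2,3,in); (3,0,out); (4,1,out); (4,2,out); (8,0,on); (13,1,on); (14,2,on); (15,0,on); (16,0,on)
final:
nodes: 0:P, 1:P, 2:P, 3:t1, 4:t2, 8:tok, 13:tok, 14:tok, 15:tok, 16:tok
edges: (0,4,in); (2,3,in); (3,0,out); (4,1,out); (4,2,out); (8,0,on); (13,1,on); (14,2,on); (15,0,on); (16,0,on)


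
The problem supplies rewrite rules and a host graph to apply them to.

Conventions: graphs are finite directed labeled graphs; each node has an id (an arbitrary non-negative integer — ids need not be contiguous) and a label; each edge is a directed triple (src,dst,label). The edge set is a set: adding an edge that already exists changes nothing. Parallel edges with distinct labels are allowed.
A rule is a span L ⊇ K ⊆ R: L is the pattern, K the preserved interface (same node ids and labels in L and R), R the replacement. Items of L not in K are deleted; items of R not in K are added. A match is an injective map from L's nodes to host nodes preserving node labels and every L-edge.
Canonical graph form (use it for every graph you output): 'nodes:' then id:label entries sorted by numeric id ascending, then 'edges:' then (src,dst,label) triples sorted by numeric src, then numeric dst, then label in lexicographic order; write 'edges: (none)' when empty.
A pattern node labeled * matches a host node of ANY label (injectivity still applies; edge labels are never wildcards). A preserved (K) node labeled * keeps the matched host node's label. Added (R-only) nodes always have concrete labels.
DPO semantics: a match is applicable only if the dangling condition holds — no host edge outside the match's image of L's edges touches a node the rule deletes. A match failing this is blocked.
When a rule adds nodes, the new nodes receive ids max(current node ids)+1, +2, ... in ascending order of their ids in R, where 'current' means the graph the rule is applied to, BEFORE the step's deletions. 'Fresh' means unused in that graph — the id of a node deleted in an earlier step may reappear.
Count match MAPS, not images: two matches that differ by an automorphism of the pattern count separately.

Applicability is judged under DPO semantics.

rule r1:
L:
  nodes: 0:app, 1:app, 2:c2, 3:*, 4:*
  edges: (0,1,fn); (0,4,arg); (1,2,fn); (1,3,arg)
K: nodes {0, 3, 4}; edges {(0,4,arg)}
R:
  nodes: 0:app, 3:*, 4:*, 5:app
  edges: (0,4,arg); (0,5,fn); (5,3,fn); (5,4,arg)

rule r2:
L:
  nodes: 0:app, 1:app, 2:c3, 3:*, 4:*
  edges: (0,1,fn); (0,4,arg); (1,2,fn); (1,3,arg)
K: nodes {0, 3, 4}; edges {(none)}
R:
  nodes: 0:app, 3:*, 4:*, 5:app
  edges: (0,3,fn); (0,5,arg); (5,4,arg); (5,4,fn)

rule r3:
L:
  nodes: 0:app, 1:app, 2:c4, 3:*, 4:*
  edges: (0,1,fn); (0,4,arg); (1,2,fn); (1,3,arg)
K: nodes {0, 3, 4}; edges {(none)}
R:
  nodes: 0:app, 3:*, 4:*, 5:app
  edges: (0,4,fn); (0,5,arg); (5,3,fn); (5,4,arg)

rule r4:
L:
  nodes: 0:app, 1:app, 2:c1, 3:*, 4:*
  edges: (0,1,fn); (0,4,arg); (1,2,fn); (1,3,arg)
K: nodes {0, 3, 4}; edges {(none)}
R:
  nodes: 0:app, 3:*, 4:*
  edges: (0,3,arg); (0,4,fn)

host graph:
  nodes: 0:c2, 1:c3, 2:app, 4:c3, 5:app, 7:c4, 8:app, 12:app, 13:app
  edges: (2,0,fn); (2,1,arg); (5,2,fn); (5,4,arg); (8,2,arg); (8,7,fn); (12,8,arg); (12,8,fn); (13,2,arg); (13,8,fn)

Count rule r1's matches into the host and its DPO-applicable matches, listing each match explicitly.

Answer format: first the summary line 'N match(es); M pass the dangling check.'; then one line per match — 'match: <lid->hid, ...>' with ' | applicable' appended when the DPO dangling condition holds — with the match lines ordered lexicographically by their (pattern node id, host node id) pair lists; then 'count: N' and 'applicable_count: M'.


1 match(es); 0 pass the dangling check.
match: 0->5, 1->2, 2->0, 3->1, 4->4
count: 1
applicable_count: 0


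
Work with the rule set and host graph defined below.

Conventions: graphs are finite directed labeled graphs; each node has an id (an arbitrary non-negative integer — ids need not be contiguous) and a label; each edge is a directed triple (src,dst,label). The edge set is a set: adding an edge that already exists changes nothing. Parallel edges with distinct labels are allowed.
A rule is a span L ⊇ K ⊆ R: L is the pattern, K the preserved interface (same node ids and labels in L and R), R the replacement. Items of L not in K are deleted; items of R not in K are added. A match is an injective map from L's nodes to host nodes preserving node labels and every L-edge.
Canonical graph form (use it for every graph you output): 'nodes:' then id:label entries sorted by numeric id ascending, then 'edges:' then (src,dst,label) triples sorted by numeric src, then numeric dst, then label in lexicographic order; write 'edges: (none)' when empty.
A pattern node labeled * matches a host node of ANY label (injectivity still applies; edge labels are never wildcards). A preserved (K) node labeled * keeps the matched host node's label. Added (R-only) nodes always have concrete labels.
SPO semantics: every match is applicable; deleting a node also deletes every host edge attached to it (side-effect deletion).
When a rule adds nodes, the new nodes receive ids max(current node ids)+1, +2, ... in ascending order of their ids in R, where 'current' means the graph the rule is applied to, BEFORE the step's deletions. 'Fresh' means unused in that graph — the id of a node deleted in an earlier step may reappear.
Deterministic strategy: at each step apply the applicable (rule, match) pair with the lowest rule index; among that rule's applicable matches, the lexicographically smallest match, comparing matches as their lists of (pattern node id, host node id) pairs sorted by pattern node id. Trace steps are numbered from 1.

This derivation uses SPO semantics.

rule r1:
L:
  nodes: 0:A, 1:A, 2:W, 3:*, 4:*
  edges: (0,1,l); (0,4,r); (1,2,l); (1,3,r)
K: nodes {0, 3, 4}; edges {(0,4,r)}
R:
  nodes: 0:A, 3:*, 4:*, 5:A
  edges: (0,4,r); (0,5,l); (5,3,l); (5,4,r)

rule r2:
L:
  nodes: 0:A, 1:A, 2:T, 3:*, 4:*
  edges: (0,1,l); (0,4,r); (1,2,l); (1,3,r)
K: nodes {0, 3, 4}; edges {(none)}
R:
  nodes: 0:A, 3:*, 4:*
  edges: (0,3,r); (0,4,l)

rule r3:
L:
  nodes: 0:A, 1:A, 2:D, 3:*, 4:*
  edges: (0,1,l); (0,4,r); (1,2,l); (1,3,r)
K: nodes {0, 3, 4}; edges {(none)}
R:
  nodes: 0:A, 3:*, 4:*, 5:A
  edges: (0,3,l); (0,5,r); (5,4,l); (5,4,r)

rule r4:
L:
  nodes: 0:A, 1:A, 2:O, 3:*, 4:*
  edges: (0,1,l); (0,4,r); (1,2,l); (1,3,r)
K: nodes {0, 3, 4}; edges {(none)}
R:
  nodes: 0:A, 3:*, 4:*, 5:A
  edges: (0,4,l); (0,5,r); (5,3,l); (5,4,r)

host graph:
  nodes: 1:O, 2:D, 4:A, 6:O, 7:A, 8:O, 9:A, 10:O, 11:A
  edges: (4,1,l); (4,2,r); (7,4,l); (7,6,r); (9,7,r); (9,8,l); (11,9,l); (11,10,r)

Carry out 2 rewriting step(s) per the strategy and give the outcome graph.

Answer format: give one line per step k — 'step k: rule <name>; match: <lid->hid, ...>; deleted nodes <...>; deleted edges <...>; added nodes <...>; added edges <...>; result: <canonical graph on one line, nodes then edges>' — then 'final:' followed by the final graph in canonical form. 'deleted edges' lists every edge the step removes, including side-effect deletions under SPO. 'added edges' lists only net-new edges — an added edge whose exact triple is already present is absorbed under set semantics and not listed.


step 1: rule r4; match: 0->7, 1->4, 2->1, 3->2, 4->6; deleted nodes 1, 4; deleted edges (4,1,l); (4,2,r); (7,4,l); (7,6,r); added nodes 12; added edges (7,6,l); (7,12,r); (12,2,l); (12,6,r); result: nodes: 2:D, 6:O, 7:A, 8:O, 9:A, 10:O, 11:A, 12:A edges: (7,6,l); (7,12,r); (9,7,r); (9,8,l); (11,9,l); (11,10,r); (12,2,l); (12,6,r)
step 2: rule r4; match: 0->11, 1->9, 2->8, 3->7, 4->10; deleted nodes 8, 9; deleted edges (9,7,r); (9,8,l); (11,9,l); (11,10,r); added nodes 13; added edges (11,10,l); (11,13,r); (13,7,l); (13,10,r); result: nodes: 2:D, 6:O, 7:A, 10:O, 11:A, 12:A, 13:A edges: (7,6,l); (7,12,r); (11,10,l); (11,13,r); (12,2,l); (12,6,r); (13,7,l); (13,10,r)
final:
nodes: 2:D, 6:O, 7:A, 10:O, 11:A, 12:A, 13:A
edges: (7,6,l); (7,12,r); (11,10,l); (11,13,r); (12,2,l); (12,6,r); (13,7,l); (13,10,r)


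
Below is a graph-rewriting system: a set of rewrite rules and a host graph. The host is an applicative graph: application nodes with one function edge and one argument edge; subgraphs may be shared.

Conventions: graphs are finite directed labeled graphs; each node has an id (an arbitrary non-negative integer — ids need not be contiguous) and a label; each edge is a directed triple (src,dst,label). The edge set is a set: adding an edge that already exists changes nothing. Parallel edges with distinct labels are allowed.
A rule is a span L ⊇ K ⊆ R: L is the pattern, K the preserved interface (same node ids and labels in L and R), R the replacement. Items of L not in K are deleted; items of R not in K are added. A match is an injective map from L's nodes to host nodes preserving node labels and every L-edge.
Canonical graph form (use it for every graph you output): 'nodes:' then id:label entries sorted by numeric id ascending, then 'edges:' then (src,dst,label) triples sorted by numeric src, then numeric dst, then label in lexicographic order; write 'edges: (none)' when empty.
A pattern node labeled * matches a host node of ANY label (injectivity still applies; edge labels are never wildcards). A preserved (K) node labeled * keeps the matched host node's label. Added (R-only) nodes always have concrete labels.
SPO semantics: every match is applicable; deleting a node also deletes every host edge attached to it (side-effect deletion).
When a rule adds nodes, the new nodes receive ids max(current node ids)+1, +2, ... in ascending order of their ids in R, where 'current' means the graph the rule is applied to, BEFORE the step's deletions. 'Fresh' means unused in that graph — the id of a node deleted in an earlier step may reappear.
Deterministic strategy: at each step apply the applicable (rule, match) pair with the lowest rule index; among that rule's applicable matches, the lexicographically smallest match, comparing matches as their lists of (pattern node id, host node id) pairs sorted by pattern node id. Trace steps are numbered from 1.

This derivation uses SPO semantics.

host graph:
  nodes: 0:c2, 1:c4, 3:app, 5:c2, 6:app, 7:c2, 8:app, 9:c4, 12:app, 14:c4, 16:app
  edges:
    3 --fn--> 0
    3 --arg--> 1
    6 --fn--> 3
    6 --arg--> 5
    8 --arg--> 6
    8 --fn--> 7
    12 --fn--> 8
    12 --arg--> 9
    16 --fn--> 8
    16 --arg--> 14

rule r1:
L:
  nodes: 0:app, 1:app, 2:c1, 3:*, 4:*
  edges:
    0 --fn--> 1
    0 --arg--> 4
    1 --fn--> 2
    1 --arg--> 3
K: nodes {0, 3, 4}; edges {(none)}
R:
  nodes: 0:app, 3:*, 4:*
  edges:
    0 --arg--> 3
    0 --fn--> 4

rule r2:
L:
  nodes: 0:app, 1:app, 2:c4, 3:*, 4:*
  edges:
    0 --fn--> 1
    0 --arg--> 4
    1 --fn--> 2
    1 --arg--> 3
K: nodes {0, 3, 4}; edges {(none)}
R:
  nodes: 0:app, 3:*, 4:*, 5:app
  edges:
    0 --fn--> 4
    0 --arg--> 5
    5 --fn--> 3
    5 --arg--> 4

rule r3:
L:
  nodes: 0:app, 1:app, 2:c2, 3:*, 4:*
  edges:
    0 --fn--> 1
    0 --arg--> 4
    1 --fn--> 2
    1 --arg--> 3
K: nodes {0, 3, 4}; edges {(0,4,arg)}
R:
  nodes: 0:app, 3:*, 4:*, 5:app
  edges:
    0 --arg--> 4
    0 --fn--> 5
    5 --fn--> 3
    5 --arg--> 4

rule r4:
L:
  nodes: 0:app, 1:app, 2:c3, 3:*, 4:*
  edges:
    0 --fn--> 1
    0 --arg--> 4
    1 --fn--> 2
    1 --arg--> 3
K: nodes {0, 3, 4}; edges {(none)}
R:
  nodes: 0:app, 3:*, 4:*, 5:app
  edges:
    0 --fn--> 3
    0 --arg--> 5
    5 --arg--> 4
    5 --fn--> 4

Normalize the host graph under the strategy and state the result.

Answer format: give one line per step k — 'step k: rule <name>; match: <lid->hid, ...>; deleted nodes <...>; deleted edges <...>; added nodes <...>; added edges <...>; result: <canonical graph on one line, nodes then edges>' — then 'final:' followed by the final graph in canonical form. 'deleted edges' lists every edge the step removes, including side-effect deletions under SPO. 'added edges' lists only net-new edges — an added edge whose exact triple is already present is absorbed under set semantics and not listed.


step 1: rule r3; match: 0->6, 1->3, 2->0, 3->1, 4->5; deleted nodes 0, 3; deleted edges (3,0,fn); (3,1,arg); (6,3,fn); added nodes 17; added edges (6,17,fn); (17,1,fn); (17,5,arg); result: nodes: 1:c4, 5:c2, 6:app, 7:c2, 8:app, 9:c4, 12:app, 14:c4, 16:app, 17:app edges: (6,5,arg); (6,17,fn); (8,6,arg); (8,7,fn); (12,8,fn); (12,9,arg); (16,8,fn); (16,14,arg); (17,1,fn); (17,5,arg)
step 2: rule r3; match: 0->12, 1->8, 2->7, 3->6, 4->9; deleted nodes 7, 8; deleted edges (8,6,arg); (8,7,fn); (12,8,fn); (16,8,fn); added nodes 18; added edges (12,18,fn); (18,6,fn); (18,9,arg); result: nodes: 1:c4, 5:c2, 6:app, 9:c4, 12:app, 14:c4, 16:app, 17:app, 18:app edges: (6,5,arg); (6,17,fn); (12,9,arg); (12,18,fn); (16,14,arg); (17,1,fn); (17,5,arg); (18,6,fn); (18,9,arg)
final:
nodes: 1:c4, 5:c2, 6:app, 9:c4, 12:app, 14:c4, 16:app, 17:app, 18:app
edges: (6,5,arg); (6,17,fn); (12,9,arg); (12,18,fn); (16,14,arg); (17,1,fn); (17,5,arg); (18,6,fn); (18,9,arg)


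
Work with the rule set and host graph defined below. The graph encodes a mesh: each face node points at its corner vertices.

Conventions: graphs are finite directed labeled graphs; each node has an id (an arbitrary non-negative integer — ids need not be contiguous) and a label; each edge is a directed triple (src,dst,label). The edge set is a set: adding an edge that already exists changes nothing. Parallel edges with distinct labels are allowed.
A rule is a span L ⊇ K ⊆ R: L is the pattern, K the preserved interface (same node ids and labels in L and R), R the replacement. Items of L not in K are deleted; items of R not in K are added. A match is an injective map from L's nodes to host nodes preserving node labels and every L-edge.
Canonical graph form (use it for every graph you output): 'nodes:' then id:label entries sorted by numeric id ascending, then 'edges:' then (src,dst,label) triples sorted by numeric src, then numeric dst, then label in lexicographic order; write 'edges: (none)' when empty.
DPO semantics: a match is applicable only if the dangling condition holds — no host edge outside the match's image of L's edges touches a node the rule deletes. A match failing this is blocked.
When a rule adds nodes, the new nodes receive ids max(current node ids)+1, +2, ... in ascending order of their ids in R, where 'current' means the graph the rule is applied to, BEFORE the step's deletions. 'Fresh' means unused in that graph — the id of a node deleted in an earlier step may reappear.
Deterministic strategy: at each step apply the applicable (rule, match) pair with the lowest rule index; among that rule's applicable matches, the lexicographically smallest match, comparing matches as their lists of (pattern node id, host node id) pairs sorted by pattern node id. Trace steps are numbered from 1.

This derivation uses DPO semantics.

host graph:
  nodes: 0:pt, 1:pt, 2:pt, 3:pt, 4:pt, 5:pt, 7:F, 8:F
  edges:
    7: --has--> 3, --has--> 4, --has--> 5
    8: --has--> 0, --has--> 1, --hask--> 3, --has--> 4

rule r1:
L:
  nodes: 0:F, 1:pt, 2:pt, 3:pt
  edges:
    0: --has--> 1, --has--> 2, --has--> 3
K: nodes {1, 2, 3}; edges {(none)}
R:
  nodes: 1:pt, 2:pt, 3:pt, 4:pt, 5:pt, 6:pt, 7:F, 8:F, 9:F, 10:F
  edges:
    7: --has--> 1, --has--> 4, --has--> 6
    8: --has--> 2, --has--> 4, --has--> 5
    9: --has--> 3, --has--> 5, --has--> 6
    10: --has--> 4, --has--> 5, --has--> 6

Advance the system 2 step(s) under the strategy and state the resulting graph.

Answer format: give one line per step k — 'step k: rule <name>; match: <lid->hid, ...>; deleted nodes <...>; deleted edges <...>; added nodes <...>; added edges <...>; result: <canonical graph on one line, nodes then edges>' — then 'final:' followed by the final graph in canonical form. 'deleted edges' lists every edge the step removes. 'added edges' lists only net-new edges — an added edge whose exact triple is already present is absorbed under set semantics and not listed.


step 1: rule r1; match: 0->7, 1->3, 2->4, 3->5; deleted nodes 7; deleted edges (7,3,has); (7,4,has); (7,5,has); added nodes 9, 10, 11, 12, 13, 14, 15; added edges (12,3,has); (12,9,has); (12,11,has); (13,4,has); (13,9,has); (13,10,has); (14,5,has); (14,10,has); (14,11,has); (15,9,has); (15,10,has); (15,11,has); result: nodes: 0:pt, 1:pt, 2:pt, 3:pt, 4:pt, 5:pt, 8:F, 9:pt, 10:pt, 11:pt, 12:F, 13:F, 14:F, 15:F edges: (8,0,has); (8,1,has); (8,3,hask); (8,4,has); (12,3,has); (12,9,has); (12,11,has); (13,4,has); (13,9,has); (13,10,has); (14,5,has); (14,10,has); (14,11,has); (15,9,has); (15,10,has); (15,11,has)
step 2: rule r1; match: 0->12, 1->3, 2->9, 3->11; deleted nodes 12; deleted edges (12,3,has); (12,9,has); (12,11,has); added nodes 16, 17, 18, 19, 20, 21, 22; added edges (19,3,has); (19,16,has); (19,18,has); (20,9,has); (20,16,has); (20,17,has); (21,11,has); (21,17,has); (21,18,has); (22,16,has); (22,17,has); (22,18,has); result: nodes: 0:pt, 1:pt, 2:pt, 3:pt, 4:pt, 5:pt, 8:F, 9:pt, 10:pt, 11:pt, 13:F, 14:F, 15:F, 16:pt, 17:pt, 18:pt, 19:F, 20:F, 21:F, 22:F edges: (8,0,has); (8,1,has); (8,3,hask); (8,4,has); (13,4,has); (13,9,has); (13,10,has); (14,5,has); (14,10,has); (14,11,has); (15,9,has); (15,10,has); (15,11,has); (19,3,has); (19,16,has); (19,18,has); (20,9,has); (20,16,has); (20,17,has); (21,11,has); (21,17,has); (21,18,has); (22,16,has); (22,17,has); (22,18,has)
final:
nodes: 0:pt, 1:pt, 2:pt, 3:pt, 4:pt, 5:pt, 8:F, 9:pt, 10:pt, 11:pt, 13:F, 14:F, 15:F, 16:pt, 17:pt, 18:pt, 19:F, 20:F, 21:F, 22:F
edges: (8,0,has); (8,1,has); (8,3,hask); (8,4,has); (13,4,has); (13,9,has); (13,10,has); (14,5,has); (14,10,has); (14,11,has); (15,9,has); (15,10,has); (15,11,has); (19,3,has); (19,16,has); (19,18,has); (20,9,has); (20,16,has); (20,17,has); (21,11,has); (21,17,has); (21,18,has); (22,16,has); (22,17,has); (22,18,has)


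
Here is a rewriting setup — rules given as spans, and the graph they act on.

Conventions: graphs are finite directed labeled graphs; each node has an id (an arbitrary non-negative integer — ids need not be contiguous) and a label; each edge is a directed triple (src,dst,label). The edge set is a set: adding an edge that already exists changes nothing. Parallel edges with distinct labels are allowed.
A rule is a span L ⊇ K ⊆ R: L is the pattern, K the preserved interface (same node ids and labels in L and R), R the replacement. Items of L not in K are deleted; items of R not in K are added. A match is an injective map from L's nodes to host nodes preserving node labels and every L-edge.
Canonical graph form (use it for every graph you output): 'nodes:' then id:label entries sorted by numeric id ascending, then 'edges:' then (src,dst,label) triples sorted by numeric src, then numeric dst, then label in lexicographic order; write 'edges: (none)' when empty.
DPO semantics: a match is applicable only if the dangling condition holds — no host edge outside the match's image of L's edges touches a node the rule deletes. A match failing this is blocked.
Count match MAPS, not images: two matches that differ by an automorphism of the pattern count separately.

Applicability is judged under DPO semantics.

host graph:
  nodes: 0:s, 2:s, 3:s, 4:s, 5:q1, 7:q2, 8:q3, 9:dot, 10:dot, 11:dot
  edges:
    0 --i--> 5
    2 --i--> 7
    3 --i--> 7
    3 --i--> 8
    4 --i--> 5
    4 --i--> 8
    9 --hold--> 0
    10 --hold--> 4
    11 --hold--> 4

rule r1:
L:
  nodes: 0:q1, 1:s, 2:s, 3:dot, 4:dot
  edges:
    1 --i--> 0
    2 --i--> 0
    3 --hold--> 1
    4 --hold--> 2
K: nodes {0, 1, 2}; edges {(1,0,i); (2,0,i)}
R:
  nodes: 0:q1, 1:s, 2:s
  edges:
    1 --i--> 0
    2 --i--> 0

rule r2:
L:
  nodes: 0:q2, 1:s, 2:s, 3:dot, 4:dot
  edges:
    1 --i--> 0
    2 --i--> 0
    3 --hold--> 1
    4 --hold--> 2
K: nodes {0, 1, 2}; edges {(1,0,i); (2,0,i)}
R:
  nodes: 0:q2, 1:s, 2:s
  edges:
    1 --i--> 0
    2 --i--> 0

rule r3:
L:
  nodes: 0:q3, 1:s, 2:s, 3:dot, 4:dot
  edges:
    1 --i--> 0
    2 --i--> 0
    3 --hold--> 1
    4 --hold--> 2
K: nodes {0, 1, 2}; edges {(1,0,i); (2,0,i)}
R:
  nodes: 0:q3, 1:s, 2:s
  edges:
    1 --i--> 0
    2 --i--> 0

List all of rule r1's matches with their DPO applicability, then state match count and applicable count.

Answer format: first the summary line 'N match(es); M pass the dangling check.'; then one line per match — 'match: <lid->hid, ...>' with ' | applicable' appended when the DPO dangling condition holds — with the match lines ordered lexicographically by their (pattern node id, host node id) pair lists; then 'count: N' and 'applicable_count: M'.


4 match(es); 4 pass the dangling check.
match: 0->5, 1->0, 2->4, 3->9, 4->10 | applicable
match: 0->5, 1->0, 2->4, 3->9, 4->11 | applicable
match: 0->5, 1->4, 2->0, 3->10, 4->9 | applicable
match: 0->5, 1->4, 2->0, 3->11, 4->9 | applicable
count: 4
applicable_count: 4


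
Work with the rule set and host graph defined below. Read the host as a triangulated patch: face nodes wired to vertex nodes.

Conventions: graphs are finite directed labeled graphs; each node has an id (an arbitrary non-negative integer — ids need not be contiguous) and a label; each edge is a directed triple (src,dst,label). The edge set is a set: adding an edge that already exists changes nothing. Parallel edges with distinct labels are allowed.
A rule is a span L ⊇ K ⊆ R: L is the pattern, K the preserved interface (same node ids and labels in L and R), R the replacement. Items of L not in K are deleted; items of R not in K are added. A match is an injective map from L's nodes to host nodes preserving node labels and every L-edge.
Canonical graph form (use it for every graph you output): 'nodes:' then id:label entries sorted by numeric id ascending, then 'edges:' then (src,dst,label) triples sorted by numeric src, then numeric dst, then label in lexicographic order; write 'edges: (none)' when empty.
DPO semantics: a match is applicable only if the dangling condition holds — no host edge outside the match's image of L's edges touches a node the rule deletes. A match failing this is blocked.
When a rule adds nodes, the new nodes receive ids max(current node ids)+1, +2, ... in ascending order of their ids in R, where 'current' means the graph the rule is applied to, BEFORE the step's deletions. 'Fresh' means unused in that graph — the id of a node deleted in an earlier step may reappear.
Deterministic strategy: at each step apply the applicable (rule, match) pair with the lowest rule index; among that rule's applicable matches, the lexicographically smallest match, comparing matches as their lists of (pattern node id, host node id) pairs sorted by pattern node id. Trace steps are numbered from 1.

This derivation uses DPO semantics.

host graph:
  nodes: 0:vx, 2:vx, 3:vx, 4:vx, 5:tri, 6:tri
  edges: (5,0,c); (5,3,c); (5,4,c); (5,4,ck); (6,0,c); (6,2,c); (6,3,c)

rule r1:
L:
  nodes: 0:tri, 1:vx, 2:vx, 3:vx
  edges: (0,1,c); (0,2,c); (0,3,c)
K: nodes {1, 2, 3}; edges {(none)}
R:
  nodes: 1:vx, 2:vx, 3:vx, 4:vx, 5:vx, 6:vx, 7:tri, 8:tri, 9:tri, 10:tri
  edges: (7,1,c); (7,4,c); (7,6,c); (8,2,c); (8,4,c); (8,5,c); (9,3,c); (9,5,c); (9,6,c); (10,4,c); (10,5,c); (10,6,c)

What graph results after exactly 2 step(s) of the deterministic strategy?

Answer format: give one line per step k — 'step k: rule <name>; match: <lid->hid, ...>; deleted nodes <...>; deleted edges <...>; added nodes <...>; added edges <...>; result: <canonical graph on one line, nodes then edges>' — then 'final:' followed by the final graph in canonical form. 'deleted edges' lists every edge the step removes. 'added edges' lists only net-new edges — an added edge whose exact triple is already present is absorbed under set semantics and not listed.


step 1: rule r1; match: 0->6, 1->0, 2->2, 3->3; deleted nodes 6; deleted edges (6,0,c); (6,2,c); (6,3,c); added nodes 7, 8, 9, 10, 11, 12, 13; added edges (10,0,c); (10,7,c); (10,9,c); (11,2,c); (11,7,c); (11,8,c); (12,3,c); (12,8,c); (12,9,c); (13,7,c); (13,8,c); (13,9,c); result: nodes: 0:vx, 2:vx, 3:vx, 4:vx, 5:tri, 7:vx, 8:vx, 9:vx, 10:tri, 11:tri, 12:tri, 13:tri edges: (5,0,c); (5,3,c); (5,4,c); (5,4,ck); (10,0,c); (10,7,c); (10,9,c); (11,2,c); (11,7,c); (11,8,c); (12,3,c); (12,8,c); (12,9,c); (13,7,c); (13,8,c); (13,9,c)
step 2: rule r1; match: 0->10, 1->0, 2->7, 3->9; deleted nodes 10; deleted edges (10,0,c); (10,7,c); (10,9,c); added nodes 14, 15, 16, 17, 18, 19, 20; added edges (17,0,c); (17,14,c); (17,16,c); (18,7,c); (18,14,c); (18,15,c); (19,9,c); (19,15,c); (19,16,c); (20,14,c); (20,15,c); (20,16,c); result: nodes: 0:vx, 2:vx, 3:vx, 4:vx, 5:tri, 7:vx, 8:vx, 9:vx, 11:tri, 12:tri, 13:tri, 14:vx, 15:vx, 16:vx, 17:tri, 18:tri, 19:tri, 20:tri edges: (5,0,c); (5,3,c); (5,4,c); (5,4,ck); (11,2,c); (11,7,c); (11,8,c); (12,3,c); (12,8,c); (12,9,c); (13,7,c); (13,8,c); (13,9,c); (17,0,c); (17,14,c); (17,16,c); (18,7,c); (18,14,c); (18,15,c); (19,9,c); (19,15,c); (19,16,c); (20,14,c); (20,15,c); (20,16,c)
final:
nodes: 0:vx, 2:vx, 3:vx, 4:vx, 5:tri, 7:vx, 8:vx, 9:vx, 11:tri, 12:tri, 13:tri, 14:vx, 15:vx, 16:vx, 17:tri, 18:tri, 19:tri, 20:tri
edges: (5,0,c); (5,3,c); (5,4,c); (5,4,ck); (11,2,c); (11,7,c); (11,8,c); (12,3,c); (12,8,c); (12,9,c); (13,7,c); (13,8,c); (13,9,c); (17,0,c); (17,14,c); (17,16,c); (18,7,c); (18,14,c); (18,15,c); (19,9,c); (19,15,c); (19,16,c); (20,14,c); (20,15,c); (20,16,c)


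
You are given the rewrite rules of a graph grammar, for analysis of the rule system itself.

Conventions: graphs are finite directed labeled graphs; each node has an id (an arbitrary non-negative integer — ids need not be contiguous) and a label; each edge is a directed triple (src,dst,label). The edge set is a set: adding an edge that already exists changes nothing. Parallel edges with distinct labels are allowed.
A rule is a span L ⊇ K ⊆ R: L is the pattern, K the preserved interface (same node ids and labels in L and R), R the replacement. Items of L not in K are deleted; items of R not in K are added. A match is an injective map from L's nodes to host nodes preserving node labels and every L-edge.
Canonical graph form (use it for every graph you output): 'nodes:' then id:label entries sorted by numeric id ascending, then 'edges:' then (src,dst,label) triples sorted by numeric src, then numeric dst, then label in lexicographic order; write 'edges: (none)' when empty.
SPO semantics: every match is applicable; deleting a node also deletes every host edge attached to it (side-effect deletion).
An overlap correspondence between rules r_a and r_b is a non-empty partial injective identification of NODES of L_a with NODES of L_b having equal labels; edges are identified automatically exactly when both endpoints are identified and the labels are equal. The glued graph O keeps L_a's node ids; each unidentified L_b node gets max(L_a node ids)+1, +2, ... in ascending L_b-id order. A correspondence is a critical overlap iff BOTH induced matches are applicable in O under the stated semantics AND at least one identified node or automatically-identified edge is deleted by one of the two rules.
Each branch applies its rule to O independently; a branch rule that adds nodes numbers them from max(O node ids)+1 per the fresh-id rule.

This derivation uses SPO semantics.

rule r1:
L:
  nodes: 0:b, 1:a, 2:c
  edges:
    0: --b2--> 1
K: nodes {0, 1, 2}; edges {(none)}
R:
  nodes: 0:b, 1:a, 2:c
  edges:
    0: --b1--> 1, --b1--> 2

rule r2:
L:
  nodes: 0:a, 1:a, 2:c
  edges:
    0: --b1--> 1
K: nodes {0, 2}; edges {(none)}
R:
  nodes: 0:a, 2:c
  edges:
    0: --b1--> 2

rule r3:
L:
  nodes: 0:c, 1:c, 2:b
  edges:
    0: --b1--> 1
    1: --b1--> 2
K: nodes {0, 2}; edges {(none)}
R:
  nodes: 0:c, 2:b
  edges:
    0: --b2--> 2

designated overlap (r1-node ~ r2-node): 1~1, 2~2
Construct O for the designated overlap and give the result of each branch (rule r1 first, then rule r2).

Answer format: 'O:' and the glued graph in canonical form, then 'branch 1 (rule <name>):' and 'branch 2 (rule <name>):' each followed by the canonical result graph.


O:
nodes: 0:b, 1:a, 2:c, 3:a
edges: (0,1,b2); (3,1,b1)
branch 1 (rule r1):
nodes: 0:b, 1:a, 2:c, 3:a
edges: (0,1,b1); (0,2,b1); (3,1,b1)
branch 2 (rule r2):
nodes: 0:b, 2:c, 3:a
edges: (3,2,b1)


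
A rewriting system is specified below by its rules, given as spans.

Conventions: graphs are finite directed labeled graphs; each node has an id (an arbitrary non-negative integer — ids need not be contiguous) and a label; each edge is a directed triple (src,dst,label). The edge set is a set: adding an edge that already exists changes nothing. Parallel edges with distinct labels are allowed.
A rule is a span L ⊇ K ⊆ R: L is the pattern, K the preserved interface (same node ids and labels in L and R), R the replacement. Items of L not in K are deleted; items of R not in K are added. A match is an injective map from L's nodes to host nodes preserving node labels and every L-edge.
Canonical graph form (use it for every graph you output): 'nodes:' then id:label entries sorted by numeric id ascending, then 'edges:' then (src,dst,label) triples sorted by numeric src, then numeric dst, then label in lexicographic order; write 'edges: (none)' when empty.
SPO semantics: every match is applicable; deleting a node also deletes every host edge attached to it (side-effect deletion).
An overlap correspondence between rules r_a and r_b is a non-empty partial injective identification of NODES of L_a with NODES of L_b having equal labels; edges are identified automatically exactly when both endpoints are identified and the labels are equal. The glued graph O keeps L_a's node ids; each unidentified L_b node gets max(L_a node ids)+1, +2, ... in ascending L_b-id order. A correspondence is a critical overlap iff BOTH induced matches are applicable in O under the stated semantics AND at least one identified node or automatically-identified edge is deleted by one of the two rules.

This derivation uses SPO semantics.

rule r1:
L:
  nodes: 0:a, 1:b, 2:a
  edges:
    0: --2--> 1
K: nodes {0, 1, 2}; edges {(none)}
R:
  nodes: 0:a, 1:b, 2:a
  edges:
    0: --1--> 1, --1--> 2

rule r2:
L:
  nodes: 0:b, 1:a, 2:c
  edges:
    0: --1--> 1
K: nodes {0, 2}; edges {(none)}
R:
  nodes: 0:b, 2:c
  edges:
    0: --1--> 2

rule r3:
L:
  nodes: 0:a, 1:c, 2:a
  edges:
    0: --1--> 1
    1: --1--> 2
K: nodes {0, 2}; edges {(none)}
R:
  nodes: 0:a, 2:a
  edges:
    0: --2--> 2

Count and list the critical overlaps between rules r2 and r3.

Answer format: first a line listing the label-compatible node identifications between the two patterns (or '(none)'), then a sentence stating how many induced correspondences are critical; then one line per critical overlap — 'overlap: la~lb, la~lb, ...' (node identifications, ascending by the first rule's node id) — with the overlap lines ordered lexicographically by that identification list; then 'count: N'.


label-compatible node identifications between L(r2) and L(r3): 1~0, 1~2, 2~1
5 of the induced correspondences are critical overlaps of r2 and r3.
overlap: 1~0
overlap: 1~0, 2~1
overlap: 1~2
overlap: 1~2, 2~1
overlap: 2~1
count: 5


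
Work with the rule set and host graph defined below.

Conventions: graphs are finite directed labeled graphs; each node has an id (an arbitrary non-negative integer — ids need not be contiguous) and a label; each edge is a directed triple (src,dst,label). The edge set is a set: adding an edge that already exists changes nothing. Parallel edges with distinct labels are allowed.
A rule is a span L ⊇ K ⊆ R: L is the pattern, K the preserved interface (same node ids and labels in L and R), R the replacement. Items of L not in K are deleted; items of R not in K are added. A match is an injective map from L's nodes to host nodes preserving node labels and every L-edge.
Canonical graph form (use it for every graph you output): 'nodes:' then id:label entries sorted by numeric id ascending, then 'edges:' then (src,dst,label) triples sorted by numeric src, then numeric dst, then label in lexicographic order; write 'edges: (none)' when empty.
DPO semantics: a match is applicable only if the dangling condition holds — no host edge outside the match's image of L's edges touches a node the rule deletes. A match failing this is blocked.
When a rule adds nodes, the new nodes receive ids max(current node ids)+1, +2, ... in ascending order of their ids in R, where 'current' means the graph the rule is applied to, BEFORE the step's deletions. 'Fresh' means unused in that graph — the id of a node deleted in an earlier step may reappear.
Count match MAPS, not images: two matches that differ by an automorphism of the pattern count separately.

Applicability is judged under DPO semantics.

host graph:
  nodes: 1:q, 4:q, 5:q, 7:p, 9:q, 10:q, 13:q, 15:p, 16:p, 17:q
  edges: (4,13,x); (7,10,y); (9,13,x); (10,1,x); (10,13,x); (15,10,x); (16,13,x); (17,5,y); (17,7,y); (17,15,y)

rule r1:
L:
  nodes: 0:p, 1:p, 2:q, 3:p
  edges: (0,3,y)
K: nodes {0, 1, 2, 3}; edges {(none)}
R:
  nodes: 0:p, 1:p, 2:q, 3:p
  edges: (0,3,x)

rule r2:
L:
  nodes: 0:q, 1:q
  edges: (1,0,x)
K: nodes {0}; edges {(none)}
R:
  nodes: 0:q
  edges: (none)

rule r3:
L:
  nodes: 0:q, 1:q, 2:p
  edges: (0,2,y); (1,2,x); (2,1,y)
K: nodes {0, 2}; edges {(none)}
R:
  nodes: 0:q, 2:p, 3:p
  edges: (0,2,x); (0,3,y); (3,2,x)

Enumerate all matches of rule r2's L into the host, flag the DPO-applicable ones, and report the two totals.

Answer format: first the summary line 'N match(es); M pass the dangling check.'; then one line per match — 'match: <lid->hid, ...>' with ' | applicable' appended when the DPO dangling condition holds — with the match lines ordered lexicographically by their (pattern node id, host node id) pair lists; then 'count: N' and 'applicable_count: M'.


4 match(es); 2 pass the dangling check.
match: 0->1, 1->10
match: 0->13, 1->4 | applicable
match: 0->13, 1->9 | applicable
match: 0->13, 1->10
count: 4
applicable_count: 2


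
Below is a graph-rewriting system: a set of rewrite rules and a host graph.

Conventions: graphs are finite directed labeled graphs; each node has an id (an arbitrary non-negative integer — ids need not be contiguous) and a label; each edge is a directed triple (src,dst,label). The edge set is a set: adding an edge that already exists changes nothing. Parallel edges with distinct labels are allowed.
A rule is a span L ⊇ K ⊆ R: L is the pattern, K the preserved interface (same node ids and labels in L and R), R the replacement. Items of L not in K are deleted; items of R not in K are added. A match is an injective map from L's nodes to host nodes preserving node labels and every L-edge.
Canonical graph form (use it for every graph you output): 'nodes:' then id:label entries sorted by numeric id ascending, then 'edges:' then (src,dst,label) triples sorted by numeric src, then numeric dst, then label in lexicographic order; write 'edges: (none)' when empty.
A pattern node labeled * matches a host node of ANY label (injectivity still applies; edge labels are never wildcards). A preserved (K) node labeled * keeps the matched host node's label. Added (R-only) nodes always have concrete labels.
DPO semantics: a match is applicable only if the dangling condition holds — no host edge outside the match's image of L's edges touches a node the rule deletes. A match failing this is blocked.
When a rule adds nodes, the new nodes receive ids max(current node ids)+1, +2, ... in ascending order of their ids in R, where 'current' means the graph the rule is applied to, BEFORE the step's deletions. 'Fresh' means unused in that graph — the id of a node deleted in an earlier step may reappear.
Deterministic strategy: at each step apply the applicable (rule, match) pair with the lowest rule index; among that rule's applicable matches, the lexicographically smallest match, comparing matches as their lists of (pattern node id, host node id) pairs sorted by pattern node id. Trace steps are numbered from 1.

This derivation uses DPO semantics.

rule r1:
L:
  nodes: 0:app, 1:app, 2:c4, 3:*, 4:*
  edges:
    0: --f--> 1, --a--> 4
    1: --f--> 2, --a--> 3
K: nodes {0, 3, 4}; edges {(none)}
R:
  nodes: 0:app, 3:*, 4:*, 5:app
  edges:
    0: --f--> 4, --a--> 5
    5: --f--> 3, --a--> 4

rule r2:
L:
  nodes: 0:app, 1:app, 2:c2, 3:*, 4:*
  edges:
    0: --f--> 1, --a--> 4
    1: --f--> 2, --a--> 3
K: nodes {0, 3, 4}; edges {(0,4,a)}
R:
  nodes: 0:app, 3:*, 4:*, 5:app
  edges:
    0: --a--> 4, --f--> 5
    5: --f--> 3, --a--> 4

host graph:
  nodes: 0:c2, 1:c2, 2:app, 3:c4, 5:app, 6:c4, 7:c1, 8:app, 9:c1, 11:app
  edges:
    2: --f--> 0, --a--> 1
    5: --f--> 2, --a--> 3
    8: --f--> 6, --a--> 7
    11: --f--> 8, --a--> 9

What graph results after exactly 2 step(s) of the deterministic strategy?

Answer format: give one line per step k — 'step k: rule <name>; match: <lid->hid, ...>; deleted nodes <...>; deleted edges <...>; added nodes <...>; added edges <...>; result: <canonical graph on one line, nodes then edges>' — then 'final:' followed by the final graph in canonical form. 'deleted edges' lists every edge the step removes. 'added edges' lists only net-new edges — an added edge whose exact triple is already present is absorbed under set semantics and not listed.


step 1: rule r1; match: 0->11, 1->8, 2->6, 3->7, 4->9; deleted nodes 6, 8; deleted edges (8,6,f); (8,7,a); (11,8,f); (11,9,a); added nodes 12; added edges (11,9,f); (11,12,a); (12,7,f); (12,9,a); result: nodes: 0:c2, 1:c2, 2:app, 3:c4, 5:app, 7:c1, 9:c1, 11:app, 12:app edges: (2,0,f); (2,1,a); (5,2,f); (5,3,a); (11,9,f); (11,12,a); (12,7,f); (12,9,a)
step 2: rule r2; match: 0->5, 1->2, 2->0, 3->1, 4->3; deleted nodes 0, 2; deleted edges (2,0,f); (2,1,a); (5,2,f); added nodes 13; added edges (5,13,f); (13,1,f); (13,3,a); result: nodes: 1:c2, 3:c4, 5:app, 7:c1, 9:c1, 11:app, 12:app, 13:app edges: (5,3,a); (5,13,f); (11,9,f); (11,12,a); (12,7,f); (12,9,a); (13,1,f); (13,3,a)
final:
nodes: 1:c2, 3:c4, 5:app, 7:c1, 9:c1, 11:app, 12:app, 13:app
edges: (5,3,a); (5,13,f); (11,9,f); (11,12,a); (12,7,f); (12,9,a); (13,1,f); (13,3,a)
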